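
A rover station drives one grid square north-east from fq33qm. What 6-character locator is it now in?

Longitude subsquare q = 16; +1 → 17 = r.
Latitude subsquare m = 12; +1 → 13 = n.

FQ33rn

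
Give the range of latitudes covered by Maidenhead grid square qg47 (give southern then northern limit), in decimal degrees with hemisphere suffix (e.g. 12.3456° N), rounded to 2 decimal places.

23.00° S, 22.00° S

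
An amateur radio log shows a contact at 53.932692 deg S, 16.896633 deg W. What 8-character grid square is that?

ID16nb26

Offset from 180°W / 90°S: lon 163.10337°, lat 36.06731°.
Field (20°×10°, letters A–R): 163.10337/20 → 8 → I, 36.06731/10 → 3 → D; chars ID.
Square (2°×1°, digits 0–9): 3.10337/2 → 1, 6.06731/1 → 6; chars 16.
Subsquare (5′×2.5′, letters a–x): 1.10337/0.0833333 → 13 → n, 0.06731/0.0416667 → 1 → b; chars nb.
Extended square (30″×15″, digits 0–9): 0.02003/0.00833333 → 2, 0.02564/0.00416667 → 6; chars 26.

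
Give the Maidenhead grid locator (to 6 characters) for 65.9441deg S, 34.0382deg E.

KC74ab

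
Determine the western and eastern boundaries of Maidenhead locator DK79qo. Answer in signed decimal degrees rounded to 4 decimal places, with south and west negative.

-104.6667, -104.5833

Field D=3, K=10: +3·20° lon, +10·10° lat → SW at lon -120°, lat 10°.
Square 7, 9: +7·2° lon, +9·1° lat → SW at lon -106°, lat 19°.
Subsquare q=16, o=14: +16·0.0833333° lon, +14·0.0416667° lat → SW at lon -104.667°, lat 19.5833°.
Cell spans 0.0833333° lon × 0.0416667° lat.
west -104.6667, east -104.5833.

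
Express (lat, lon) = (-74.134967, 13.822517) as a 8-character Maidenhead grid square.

Add 180° to longitude and 90° to latitude: 193.82252, 15.86503.
Field: lon ⌊193.82252/20⌋ = 9 → J; lat ⌊15.86503/10⌋ = 1 → B.
Square: lon ⌊13.82252/2⌋ = 6; lat ⌊5.86503/1⌋ = 5.
Subsquare: lon ⌊1.82252/0.0833333⌋ = 21 → v; lat ⌊0.86503/0.0416667⌋ = 20 → u.
Extended square: lon ⌊0.07252/0.00833333⌋ = 8; lat ⌊0.03170/0.00416667⌋ = 7.

JB65vu87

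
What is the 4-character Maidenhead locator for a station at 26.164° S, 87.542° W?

EG63

Shift to the Maidenhead origin (180°W, 90°S): lon 92.46, lat 63.84.
Field: 92.46/20 → 4 → E, 63.84/10 → 6 → G; chars EG.
Square: 12.46/2 → 6, 3.84/1 → 3; chars 63.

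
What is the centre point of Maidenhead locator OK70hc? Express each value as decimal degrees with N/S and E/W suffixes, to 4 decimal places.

Field O=14, K=10: +14·20° lon, +10·10° lat → SW at lon 100°, lat 10°.
Square 7, 0: +7·2° lon, +0·1° lat → SW at lon 114°, lat 10°.
Subsquare h=7, c=2: +7·0.0833333° lon, +2·0.0416667° lat → SW at lon 114.583°, lat 10.0833°.
Cell spans 0.0833333° lon × 0.0416667° lat. Centre is SW corner plus half of each.
latitude 10.1042° N, longitude 114.6250° E.

10.1042° N, 114.6250° E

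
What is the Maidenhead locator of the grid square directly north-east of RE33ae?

RE33bf

Longitude subsquare a = 0; +1 → 1 = b.
Latitude subsquare e = 4; +1 → 5 = f.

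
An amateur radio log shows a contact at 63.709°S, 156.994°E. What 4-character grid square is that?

QC86

Add 180° to longitude and 90° to latitude: 336.99, 26.29.
Field: 336.99/20 → 16 → Q, 26.29/10 → 2 → C; chars QC.
Square: 16.99/2 → 8, 6.29/1 → 6; chars 86.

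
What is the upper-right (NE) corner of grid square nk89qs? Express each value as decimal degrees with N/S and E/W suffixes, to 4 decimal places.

19.7917° N, 97.4167° E

Field N=13, K=10: +13·20° lon, +10·10° lat → SW at lon 80°, lat 10°.
Square 8, 9: +8·2° lon, +9·1° lat → SW at lon 96°, lat 19°.
Subsquare q=16, s=18: +16·0.0833333° lon, +18·0.0416667° lat → SW at lon 97.3333°, lat 19.75°.
Cell spans 0.0833333° lon × 0.0416667° lat. NE corner is SW corner plus one full cell.
latitude 19.7917° N, longitude 97.4167° E.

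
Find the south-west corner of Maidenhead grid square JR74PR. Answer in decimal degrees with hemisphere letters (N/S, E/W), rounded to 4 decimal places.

84.7083° N, 15.2500° E

Field J=9, R=17: +9·20° lon, +17·10° lat → SW at lon 0°, lat 80°.
Square 7, 4: +7·2° lon, +4·1° lat → SW at lon 14°, lat 84°.
Subsquare p=15, r=17: +15·0.0833333° lon, +17·0.0416667° lat → SW at lon 15.25°, lat 84.7083°.
latitude 84.7083° N, longitude 15.2500° E.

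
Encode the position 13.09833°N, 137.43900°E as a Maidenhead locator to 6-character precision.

Add 180° to longitude and 90° to latitude: 317.4390, 103.0983.
Field: 317.4390/20 → 15 → P, 103.0983/10 → 10 → K; chars PK.
Square: 17.4390/2 → 8, 3.0983/1 → 3; chars 83.
Subsquare: 1.4390/0.0833333 → 17 → r, 0.0983/0.0416667 → 2 → c; chars rc.

PK83rc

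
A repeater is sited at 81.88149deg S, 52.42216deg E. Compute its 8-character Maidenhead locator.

LA68fc08

Add 180° to longitude and 90° to latitude: 232.42216, 8.11851.
Field: 232.42216/20 → 11 → L, 8.11851/10 → 0 → A; chars LA.
Square: 12.42216/2 → 6, 8.11851/1 → 8; chars 68.
Subsquare: 0.42216/0.0833333 → 5 → f, 0.11851/0.0416667 → 2 → c; chars fc.
Extended square: 0.00549/0.00833333 → 0, 0.03518/0.00416667 → 8; chars 08.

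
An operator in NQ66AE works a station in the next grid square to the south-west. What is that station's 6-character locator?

Longitude subsquare a = 0; −1 → -1, wraps to 23 = x, carry into square.
Longitude square 6; −1 → 5.
Latitude subsquare e = 4; −1 → 3 = d.

NQ56xd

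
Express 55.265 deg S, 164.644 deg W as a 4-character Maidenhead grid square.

AD74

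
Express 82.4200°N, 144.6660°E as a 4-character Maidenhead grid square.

Offset from 180°W / 90°S: lon 324.67°, lat 172.42°.
Field: lon ⌊324.67/20⌋ = 16 → Q; lat ⌊172.42/10⌋ = 17 → R.
Square: lon ⌊4.67/2⌋ = 2; lat ⌊2.42/1⌋ = 2.

QR22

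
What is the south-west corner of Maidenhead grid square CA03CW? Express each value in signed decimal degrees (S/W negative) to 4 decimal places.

-86.0833, -139.8333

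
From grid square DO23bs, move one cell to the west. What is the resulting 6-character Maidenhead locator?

Longitude subsquare b = 1; −1 → 0 = a.
The latitude characters are unchanged.

DO23as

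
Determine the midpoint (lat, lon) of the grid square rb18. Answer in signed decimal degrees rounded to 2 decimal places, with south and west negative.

-71.50, 163.00

Field R=17, B=1: +17·20° lon, +1·10° lat → SW at lon 160°, lat -80°.
Square 1, 8: +1·2° lon, +8·1° lat → SW at lon 162°, lat -72°.
Cell spans 2° lon × 1° lat. Centre is SW corner plus half of each.
latitude -71.50, longitude 163.00.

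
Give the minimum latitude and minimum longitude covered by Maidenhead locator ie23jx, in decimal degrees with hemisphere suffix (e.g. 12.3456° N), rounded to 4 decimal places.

Field I=8, E=4: +8·20° lon, +4·10° lat → SW at lon -20°, lat -50°.
Square 2, 3: +2·2° lon, +3·1° lat → SW at lon -16°, lat -47°.
Subsquare j=9, x=23: +9·0.0833333° lon, +23·0.0416667° lat → SW at lon -15.25°, lat -46.0417°.
latitude 46.0417° S, longitude 15.2500° W.

46.0417° S, 15.2500° W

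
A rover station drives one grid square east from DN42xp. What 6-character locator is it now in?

DN52ap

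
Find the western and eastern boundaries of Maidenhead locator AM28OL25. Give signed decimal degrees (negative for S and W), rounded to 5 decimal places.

-174.81667, -174.80833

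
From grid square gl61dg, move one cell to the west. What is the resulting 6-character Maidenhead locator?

GL61cg

Longitude subsquare d = 3; −1 → 2 = c.
The latitude characters are unchanged.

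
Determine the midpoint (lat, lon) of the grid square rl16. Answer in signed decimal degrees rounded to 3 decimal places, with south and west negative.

26.500, 163.000

Field R=17, L=11: +17·20° lon, +11·10° lat → SW at lon 160°, lat 20°.
Square 1, 6: +1·2° lon, +6·1° lat → SW at lon 162°, lat 26°.
Cell spans 2° lon × 1° lat. Centre is SW corner plus half of each.
latitude 26.500, longitude 163.000.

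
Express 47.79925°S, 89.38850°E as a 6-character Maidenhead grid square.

Offset from 180°W / 90°S: lon 269.3885°, lat 42.2007°.
Field: 269.3885/20 → 13 → N, 42.2007/10 → 4 → E; chars NE.
Square: 9.3885/2 → 4, 2.2007/1 → 2; chars 42.
Subsquare: 1.3885/0.0833333 → 16 → q, 0.2007/0.0416667 → 4 → e; chars qe.

NE42qe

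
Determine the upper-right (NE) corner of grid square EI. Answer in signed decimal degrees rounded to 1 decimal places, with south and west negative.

0.0, -80.0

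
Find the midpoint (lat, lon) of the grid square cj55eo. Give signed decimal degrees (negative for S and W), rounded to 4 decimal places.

5.6042, -129.6250

Field C=2, J=9: +2·20° lon, +9·10° lat → SW at lon -140°, lat 0°.
Square 5, 5: +5·2° lon, +5·1° lat → SW at lon -130°, lat 5°.
Subsquare e=4, o=14: +4·0.0833333° lon, +14·0.0416667° lat → SW at lon -129.667°, lat 5.58333°.
Cell spans 0.0833333° lon × 0.0416667° lat. Centre is SW corner plus half of each.
latitude 5.6042, longitude -129.6250.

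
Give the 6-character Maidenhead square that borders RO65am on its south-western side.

RO55xl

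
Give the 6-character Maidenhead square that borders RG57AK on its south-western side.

Longitude subsquare a = 0; −1 → -1, wraps to 23 = x, carry into square.
Longitude square 5; −1 → 4.
Latitude subsquare k = 10; −1 → 9 = j.

RG47xj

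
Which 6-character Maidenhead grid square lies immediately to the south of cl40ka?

CK49kx

Latitude subsquare a = 0; −1 → -1, wraps to 23 = x, carry into square.
Latitude square 0; −1 → -1, wraps to 9, carry into field.
Latitude field L = 11; −1 → 10 = K.
The longitude characters are unchanged.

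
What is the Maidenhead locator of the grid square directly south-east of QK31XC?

QK41ab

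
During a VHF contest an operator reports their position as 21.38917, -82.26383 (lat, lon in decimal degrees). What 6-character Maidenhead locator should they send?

Offset from 180°W / 90°S: lon 97.7362°, lat 111.3892°.
Field: 97.7362/20 → 4 → E, 111.3892/10 → 11 → L; chars EL.
Square: 17.7362/2 → 8, 1.3892/1 → 1; chars 81.
Subsquare: 1.7362/0.0833333 → 20 → u, 0.3892/0.0416667 → 9 → j; chars uj.

EL81uj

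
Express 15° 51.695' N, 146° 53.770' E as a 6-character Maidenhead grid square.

QK35ku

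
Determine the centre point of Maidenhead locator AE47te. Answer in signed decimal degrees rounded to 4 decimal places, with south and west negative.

-42.8125, -170.3750

Field A=0, E=4: +0·20° lon, +4·10° lat → SW at lon -180°, lat -50°.
Square 4, 7: +4·2° lon, +7·1° lat → SW at lon -172°, lat -43°.
Subsquare t=19, e=4: +19·0.0833333° lon, +4·0.0416667° lat → SW at lon -170.417°, lat -42.8333°.
Cell spans 0.0833333° lon × 0.0416667° lat. Centre is SW corner plus half of each.
latitude -42.8125, longitude -170.3750.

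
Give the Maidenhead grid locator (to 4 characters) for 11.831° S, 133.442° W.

CH38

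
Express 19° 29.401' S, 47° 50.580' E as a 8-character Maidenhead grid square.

LH30wm12

Offset from 180°W / 90°S: lon 227.84300°, lat 70.50998°.
Field (20°×10°, letters A–R): lon ⌊227.84300/20⌋ = 11 → L; lat ⌊70.50998/10⌋ = 7 → H.
Square (2°×1°, digits 0–9): lon ⌊7.84300/2⌋ = 3; lat ⌊0.50998/1⌋ = 0.
Subsquare (5′×2.5′, letters a–x): lon ⌊1.84300/0.0833333⌋ = 22 → w; lat ⌊0.50998/0.0416667⌋ = 12 → m.
Extended square (30″×15″, digits 0–9): lon ⌊0.00967/0.00833333⌋ = 1; lat ⌊0.00998/0.00416667⌋ = 2.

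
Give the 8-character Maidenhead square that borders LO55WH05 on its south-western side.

LO55vh94

Longitude extended square 0; −1 → -1, wraps to 9, carry into subsquare.
Longitude subsquare w = 22; −1 → 21 = v.
Latitude extended square 5; −1 → 4.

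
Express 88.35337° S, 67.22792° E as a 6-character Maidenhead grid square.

MA31op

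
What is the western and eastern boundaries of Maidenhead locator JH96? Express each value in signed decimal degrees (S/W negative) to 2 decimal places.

18.00, 20.00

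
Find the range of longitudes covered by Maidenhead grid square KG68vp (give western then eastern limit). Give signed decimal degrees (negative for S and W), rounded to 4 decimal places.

33.7500, 33.8333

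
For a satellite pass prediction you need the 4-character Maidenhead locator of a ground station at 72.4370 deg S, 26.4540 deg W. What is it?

Offset from 180°W / 90°S: lon 153.55°, lat 17.56°.
Field: 153.55/20 → 7 → H, 17.56/10 → 1 → B; chars HB.
Square: 13.55/2 → 6, 7.56/1 → 7; chars 67.

HB67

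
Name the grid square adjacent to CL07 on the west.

BL97

Longitude square 0; −1 → -1, wraps to 9, carry into field.
Longitude field C = 2; −1 → 1 = B.
The latitude characters are unchanged.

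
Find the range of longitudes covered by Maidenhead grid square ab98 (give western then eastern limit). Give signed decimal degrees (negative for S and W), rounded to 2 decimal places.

-162.00, -160.00

Field A=0, B=1: +0·20° lon, +1·10° lat → SW at lon -180°, lat -80°.
Square 9, 8: +9·2° lon, +8·1° lat → SW at lon -162°, lat -72°.
Cell spans 2° lon × 1° lat.
west -162.00, east -160.00.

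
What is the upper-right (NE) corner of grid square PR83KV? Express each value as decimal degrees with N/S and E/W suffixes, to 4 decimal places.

83.9167° N, 136.9167° E

Field P=15, R=17: +15·20° lon, +17·10° lat → SW at lon 120°, lat 80°.
Square 8, 3: +8·2° lon, +3·1° lat → SW at lon 136°, lat 83°.
Subsquare k=10, v=21: +10·0.0833333° lon, +21·0.0416667° lat → SW at lon 136.833°, lat 83.875°.
Cell spans 0.0833333° lon × 0.0416667° lat. NE corner is SW corner plus one full cell.
latitude 83.9167° N, longitude 136.9167° E.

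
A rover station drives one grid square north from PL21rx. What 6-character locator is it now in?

Latitude subsquare x = 23; +1 → 24, wraps to 0 = a, carry into square.
Latitude square 1; +1 → 2.
The longitude characters are unchanged.

PL22ra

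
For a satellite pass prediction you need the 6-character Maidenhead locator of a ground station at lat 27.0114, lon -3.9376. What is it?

Add 180° to longitude and 90° to latitude: 176.0624, 117.0114.
Field (20°×10°, letters A–R): lon ⌊176.0624/20⌋ = 8 → I; lat ⌊117.0114/10⌋ = 11 → L.
Square (2°×1°, digits 0–9): lon ⌊16.0624/2⌋ = 8; lat ⌊7.0114/1⌋ = 7.
Subsquare (5′×2.5′, letters a–x): lon ⌊0.0624/0.0833333⌋ = 0 → a; lat ⌊0.0114/0.0416667⌋ = 0 → a.

IL87aa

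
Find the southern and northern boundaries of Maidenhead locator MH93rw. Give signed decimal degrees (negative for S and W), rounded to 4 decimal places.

-16.0833, -16.0417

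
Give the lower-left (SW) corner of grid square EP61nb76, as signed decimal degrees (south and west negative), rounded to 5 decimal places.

Field E=4, P=15: +4·20° lon, +15·10° lat → SW at lon -100°, lat 60°.
Square 6, 1: +6·2° lon, +1·1° lat → SW at lon -88°, lat 61°.
Subsquare n=13, b=1: +13·0.0833333° lon, +1·0.0416667° lat → SW at lon -86.9167°, lat 61.0417°.
Extended square 7, 6: +7·0.00833333° lon, +6·0.00416667° lat → SW at lon -86.8583°, lat 61.0667°.
latitude 61.06667, longitude -86.85833.

61.06667, -86.85833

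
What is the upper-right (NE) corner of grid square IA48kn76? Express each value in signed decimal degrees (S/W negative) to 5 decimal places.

-81.42917, -11.10000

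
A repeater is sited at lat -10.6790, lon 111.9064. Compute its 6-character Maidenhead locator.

OH59wh

Shift to the Maidenhead origin (180°W, 90°S): lon 291.9064, lat 79.3210.
Field: 291.9064/20 → 14 → O, 79.3210/10 → 7 → H; chars OH.
Square: 11.9064/2 → 5, 9.3210/1 → 9; chars 59.
Subsquare: 1.9064/0.0833333 → 22 → w, 0.3210/0.0416667 → 7 → h; chars wh.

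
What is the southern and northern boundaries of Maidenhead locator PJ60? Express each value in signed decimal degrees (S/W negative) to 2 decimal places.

Field P=15, J=9: +15·20° lon, +9·10° lat → SW at lon 120°, lat 0°.
Square 6, 0: +6·2° lon, +0·1° lat → SW at lon 132°, lat 0°.
Cell spans 2° lon × 1° lat.
south 0.00, north 1.00.

0.00, 1.00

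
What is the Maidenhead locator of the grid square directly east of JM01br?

Longitude subsquare b = 1; +1 → 2 = c.
The latitude characters are unchanged.

JM01cr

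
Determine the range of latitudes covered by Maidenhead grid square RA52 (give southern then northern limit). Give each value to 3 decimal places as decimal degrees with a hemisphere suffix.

88.000° S, 87.000° S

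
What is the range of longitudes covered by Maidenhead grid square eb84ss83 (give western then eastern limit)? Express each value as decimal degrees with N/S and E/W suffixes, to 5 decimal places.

82.43333° W, 82.42500° W

Field E=4, B=1: +4·20° lon, +1·10° lat → SW at lon -100°, lat -80°.
Square 8, 4: +8·2° lon, +4·1° lat → SW at lon -84°, lat -76°.
Subsquare s=18, s=18: +18·0.0833333° lon, +18·0.0416667° lat → SW at lon -82.5°, lat -75.25°.
Extended square 8, 3: +8·0.00833333° lon, +3·0.00416667° lat → SW at lon -82.4333°, lat -75.2375°.
Cell spans 0.00833333° lon × 0.00416667° lat.
west 82.43333° W, east 82.42500° W.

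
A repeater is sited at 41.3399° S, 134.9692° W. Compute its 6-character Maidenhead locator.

Offset from 180°W / 90°S: lon 45.0308°, lat 48.6601°.
Field: lon ⌊45.0308/20⌋ = 2 → C; lat ⌊48.6601/10⌋ = 4 → E.
Square: lon ⌊5.0308/2⌋ = 2; lat ⌊8.6601/1⌋ = 8.
Subsquare: lon ⌊1.0308/0.0833333⌋ = 12 → m; lat ⌊0.6601/0.0416667⌋ = 15 → p.

CE28mp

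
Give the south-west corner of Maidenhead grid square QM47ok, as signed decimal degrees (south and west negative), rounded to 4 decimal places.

37.4167, 149.1667

Field Q=16, M=12: +16·20° lon, +12·10° lat → SW at lon 140°, lat 30°.
Square 4, 7: +4·2° lon, +7·1° lat → SW at lon 148°, lat 37°.
Subsquare o=14, k=10: +14·0.0833333° lon, +10·0.0416667° lat → SW at lon 149.167°, lat 37.4167°.
latitude 37.4167, longitude 149.1667.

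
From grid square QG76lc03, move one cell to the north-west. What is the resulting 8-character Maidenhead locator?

QG76kc94

Longitude extended square 0; −1 → -1, wraps to 9, carry into subsquare.
Longitude subsquare l = 11; −1 → 10 = k.
Latitude extended square 3; +1 → 4.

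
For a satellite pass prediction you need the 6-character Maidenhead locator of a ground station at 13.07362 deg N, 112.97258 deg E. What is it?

OK63lb

Add 180° to longitude and 90° to latitude: 292.9726, 103.0736.
Field: lon ⌊292.9726/20⌋ = 14 → O; lat ⌊103.0736/10⌋ = 10 → K.
Square: lon ⌊12.9726/2⌋ = 6; lat ⌊3.0736/1⌋ = 3.
Subsquare: lon ⌊0.9726/0.0833333⌋ = 11 → l; lat ⌊0.0736/0.0416667⌋ = 1 → b.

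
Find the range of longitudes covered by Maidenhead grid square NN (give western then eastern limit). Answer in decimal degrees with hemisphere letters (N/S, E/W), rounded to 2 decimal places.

Field N=13, N=13: +13·20° lon, +13·10° lat → SW at lon 80°, lat 40°.
Cell spans 20° lon × 10° lat.
west 80.00° E, east 100.00° E.

80.00° E, 100.00° E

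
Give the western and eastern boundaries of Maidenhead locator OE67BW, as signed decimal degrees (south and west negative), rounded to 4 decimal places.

112.0833, 112.1667

Field O=14, E=4: +14·20° lon, +4·10° lat → SW at lon 100°, lat -50°.
Square 6, 7: +6·2° lon, +7·1° lat → SW at lon 112°, lat -43°.
Subsquare b=1, w=22: +1·0.0833333° lon, +22·0.0416667° lat → SW at lon 112.083°, lat -42.0833°.
Cell spans 0.0833333° lon × 0.0416667° lat.
west 112.0833, east 112.1667.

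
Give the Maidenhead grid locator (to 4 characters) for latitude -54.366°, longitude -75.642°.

FD25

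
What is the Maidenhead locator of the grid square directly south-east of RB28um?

Longitude subsquare u = 20; +1 → 21 = v.
Latitude subsquare m = 12; −1 → 11 = l.

RB28vl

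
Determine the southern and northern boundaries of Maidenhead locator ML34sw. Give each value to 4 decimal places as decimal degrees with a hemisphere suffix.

Field M=12, L=11: +12·20° lon, +11·10° lat → SW at lon 60°, lat 20°.
Square 3, 4: +3·2° lon, +4·1° lat → SW at lon 66°, lat 24°.
Subsquare s=18, w=22: +18·0.0833333° lon, +22·0.0416667° lat → SW at lon 67.5°, lat 24.9167°.
Cell spans 0.0833333° lon × 0.0416667° lat.
south 24.9167° N, north 24.9583° N.

24.9167° N, 24.9583° N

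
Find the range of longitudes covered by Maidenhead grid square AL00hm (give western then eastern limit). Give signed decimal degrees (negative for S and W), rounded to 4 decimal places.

Field A=0, L=11: +0·20° lon, +11·10° lat → SW at lon -180°, lat 20°.
Square 0, 0: +0·2° lon, +0·1° lat → SW at lon -180°, lat 20°.
Subsquare h=7, m=12: +7·0.0833333° lon, +12·0.0416667° lat → SW at lon -179.417°, lat 20.5°.
Cell spans 0.0833333° lon × 0.0416667° lat.
west -179.4167, east -179.3333.

-179.4167, -179.3333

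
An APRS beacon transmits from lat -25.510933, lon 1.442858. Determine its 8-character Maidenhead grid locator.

JG04rl37

Offset from 180°W / 90°S: lon 181.44286°, lat 64.48907°.
Field (20°×10°, letters A–R): lon ⌊181.44286/20⌋ = 9 → J; lat ⌊64.48907/10⌋ = 6 → G.
Square (2°×1°, digits 0–9): lon ⌊1.44286/2⌋ = 0; lat ⌊4.48907/1⌋ = 4.
Subsquare (5′×2.5′, letters a–x): lon ⌊1.44286/0.0833333⌋ = 17 → r; lat ⌊0.48907/0.0416667⌋ = 11 → l.
Extended square (30″×15″, digits 0–9): lon ⌊0.02619/0.00833333⌋ = 3; lat ⌊0.03073/0.00416667⌋ = 7.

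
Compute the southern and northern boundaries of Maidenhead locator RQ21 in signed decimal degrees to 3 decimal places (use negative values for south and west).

Field R=17, Q=16: +17·20° lon, +16·10° lat → SW at lon 160°, lat 70°.
Square 2, 1: +2·2° lon, +1·1° lat → SW at lon 164°, lat 71°.
Cell spans 2° lon × 1° lat.
south 71.000, north 72.000.

71.000, 72.000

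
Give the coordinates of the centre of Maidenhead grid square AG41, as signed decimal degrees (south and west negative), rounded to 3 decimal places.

-28.500, -171.000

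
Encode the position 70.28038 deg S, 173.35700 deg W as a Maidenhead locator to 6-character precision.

AB39hr

Add 180° to longitude and 90° to latitude: 6.6430, 19.7196.
Field: 6.6430/20 → 0 → A, 19.7196/10 → 1 → B; chars AB.
Square: 6.6430/2 → 3, 9.7196/1 → 9; chars 39.
Subsquare: 0.6430/0.0833333 → 7 → h, 0.7196/0.0416667 → 17 → r; chars hr.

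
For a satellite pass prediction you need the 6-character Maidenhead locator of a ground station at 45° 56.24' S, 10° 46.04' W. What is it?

IE44ob

Offset from 180°W / 90°S: lon 169.2327°, lat 44.0627°.
Field (20°×10°, letters A–R): lon ⌊169.2327/20⌋ = 8 → I; lat ⌊44.0627/10⌋ = 4 → E.
Square (2°×1°, digits 0–9): lon ⌊9.2327/2⌋ = 4; lat ⌊4.0627/1⌋ = 4.
Subsquare (5′×2.5′, letters a–x): lon ⌊1.2327/0.0833333⌋ = 14 → o; lat ⌊0.0627/0.0416667⌋ = 1 → b.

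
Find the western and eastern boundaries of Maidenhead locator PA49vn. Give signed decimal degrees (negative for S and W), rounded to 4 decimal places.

129.7500, 129.8333

Field P=15, A=0: +15·20° lon, +0·10° lat → SW at lon 120°, lat -90°.
Square 4, 9: +4·2° lon, +9·1° lat → SW at lon 128°, lat -81°.
Subsquare v=21, n=13: +21·0.0833333° lon, +13·0.0416667° lat → SW at lon 129.75°, lat -80.4583°.
Cell spans 0.0833333° lon × 0.0416667° lat.
west 129.7500, east 129.8333.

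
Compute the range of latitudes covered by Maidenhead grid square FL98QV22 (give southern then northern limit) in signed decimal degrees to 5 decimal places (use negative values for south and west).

28.88333, 28.88750

Field F=5, L=11: +5·20° lon, +11·10° lat → SW at lon -80°, lat 20°.
Square 9, 8: +9·2° lon, +8·1° lat → SW at lon -62°, lat 28°.
Subsquare q=16, v=21: +16·0.0833333° lon, +21·0.0416667° lat → SW at lon -60.6667°, lat 28.875°.
Extended square 2, 2: +2·0.00833333° lon, +2·0.00416667° lat → SW at lon -60.65°, lat 28.8833°.
Cell spans 0.00833333° lon × 0.00416667° lat.
south 28.88333, north 28.88750.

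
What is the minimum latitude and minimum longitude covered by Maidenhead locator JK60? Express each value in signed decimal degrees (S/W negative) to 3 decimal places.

Field J=9, K=10: +9·20° lon, +10·10° lat → SW at lon 0°, lat 10°.
Square 6, 0: +6·2° lon, +0·1° lat → SW at lon 12°, lat 10°.
latitude 10.000, longitude 12.000.

10.000, 12.000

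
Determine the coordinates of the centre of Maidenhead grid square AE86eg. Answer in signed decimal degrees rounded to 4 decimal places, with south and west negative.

-43.7292, -163.6250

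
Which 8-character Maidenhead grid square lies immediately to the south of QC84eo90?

Latitude extended square 0; −1 → -1, wraps to 9, carry into subsquare.
Latitude subsquare o = 14; −1 → 13 = n.
The longitude characters are unchanged.

QC84en99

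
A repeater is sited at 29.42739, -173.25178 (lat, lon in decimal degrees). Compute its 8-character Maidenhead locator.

AL39ik92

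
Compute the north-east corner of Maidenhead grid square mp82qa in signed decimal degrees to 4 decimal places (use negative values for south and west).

Field M=12, P=15: +12·20° lon, +15·10° lat → SW at lon 60°, lat 60°.
Square 8, 2: +8·2° lon, +2·1° lat → SW at lon 76°, lat 62°.
Subsquare q=16, a=0: +16·0.0833333° lon, +0·0.0416667° lat → SW at lon 77.3333°, lat 62°.
Cell spans 0.0833333° lon × 0.0416667° lat. NE corner is SW corner plus one full cell.
latitude 62.0417, longitude 77.4167.

62.0417, 77.4167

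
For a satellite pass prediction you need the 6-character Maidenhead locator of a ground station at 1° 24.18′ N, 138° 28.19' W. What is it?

Offset from 180°W / 90°S: lon 41.5302°, lat 91.4030°.
Field: 41.5302/20 → 2 → C, 91.4030/10 → 9 → J; chars CJ.
Square: 1.5302/2 → 0, 1.4030/1 → 1; chars 01.
Subsquare: 1.5302/0.0833333 → 18 → s, 0.4030/0.0416667 → 9 → j; chars sj.

CJ01sj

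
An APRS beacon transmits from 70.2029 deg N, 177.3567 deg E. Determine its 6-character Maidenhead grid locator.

RQ80qe

Offset from 180°W / 90°S: lon 357.3567°, lat 160.2029°.
Field: 357.3567/20 → 17 → R, 160.2029/10 → 16 → Q; chars RQ.
Square: 17.3567/2 → 8, 0.2029/1 → 0; chars 80.
Subsquare: 1.3567/0.0833333 → 16 → q, 0.2029/0.0416667 → 4 → e; chars qe.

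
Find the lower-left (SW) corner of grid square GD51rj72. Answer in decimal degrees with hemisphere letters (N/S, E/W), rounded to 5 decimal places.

Field G=6, D=3: +6·20° lon, +3·10° lat → SW at lon -60°, lat -60°.
Square 5, 1: +5·2° lon, +1·1° lat → SW at lon -50°, lat -59°.
Subsquare r=17, j=9: +17·0.0833333° lon, +9·0.0416667° lat → SW at lon -48.5833°, lat -58.625°.
Extended square 7, 2: +7·0.00833333° lon, +2·0.00416667° lat → SW at lon -48.525°, lat -58.6167°.
latitude 58.61667° S, longitude 48.52500° W.

58.61667° S, 48.52500° W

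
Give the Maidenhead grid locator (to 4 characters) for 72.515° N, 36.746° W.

HQ12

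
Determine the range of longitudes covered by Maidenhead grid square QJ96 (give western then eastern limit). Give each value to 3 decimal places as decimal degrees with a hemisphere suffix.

158.000° E, 160.000° E

Field Q=16, J=9: +16·20° lon, +9·10° lat → SW at lon 140°, lat 0°.
Square 9, 6: +9·2° lon, +6·1° lat → SW at lon 158°, lat 6°.
Cell spans 2° lon × 1° lat.
west 158.000° E, east 160.000° E.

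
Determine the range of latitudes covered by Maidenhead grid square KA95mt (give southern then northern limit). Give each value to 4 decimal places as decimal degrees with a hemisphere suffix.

Field K=10, A=0: +10·20° lon, +0·10° lat → SW at lon 20°, lat -90°.
Square 9, 5: +9·2° lon, +5·1° lat → SW at lon 38°, lat -85°.
Subsquare m=12, t=19: +12·0.0833333° lon, +19·0.0416667° lat → SW at lon 39°, lat -84.2083°.
Cell spans 0.0833333° lon × 0.0416667° lat.
south 84.2083° S, north 84.1667° S.

84.2083° S, 84.1667° S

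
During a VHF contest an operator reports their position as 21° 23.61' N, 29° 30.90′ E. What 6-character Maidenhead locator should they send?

KL41sj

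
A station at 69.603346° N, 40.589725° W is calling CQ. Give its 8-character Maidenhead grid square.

Shift to the Maidenhead origin (180°W, 90°S): lon 139.41028, lat 159.60335.
Field: lon ⌊139.41028/20⌋ = 6 → G; lat ⌊159.60335/10⌋ = 15 → P.
Square: lon ⌊19.41028/2⌋ = 9; lat ⌊9.60335/1⌋ = 9.
Subsquare: lon ⌊1.41028/0.0833333⌋ = 16 → q; lat ⌊0.60335/0.0416667⌋ = 14 → o.
Extended square: lon ⌊0.07694/0.00833333⌋ = 9; lat ⌊0.02001/0.00416667⌋ = 4.

GP99qo94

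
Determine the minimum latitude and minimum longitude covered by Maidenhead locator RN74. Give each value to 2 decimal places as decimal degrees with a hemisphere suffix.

44.00° N, 174.00° E

Field R=17, N=13: +17·20° lon, +13·10° lat → SW at lon 160°, lat 40°.
Square 7, 4: +7·2° lon, +4·1° lat → SW at lon 174°, lat 44°.
latitude 44.00° N, longitude 174.00° E.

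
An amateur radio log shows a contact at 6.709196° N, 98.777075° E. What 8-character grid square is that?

NJ96jr30

Add 180° to longitude and 90° to latitude: 278.77707, 96.70920.
Field (20°×10°, letters A–R): 278.77707/20 → 13 → N, 96.70920/10 → 9 → J; chars NJ.
Square (2°×1°, digits 0–9): 18.77707/2 → 9, 6.70920/1 → 6; chars 96.
Subsquare (5′×2.5′, letters a–x): 0.77707/0.0833333 → 9 → j, 0.70920/0.0416667 → 17 → r; chars jr.
Extended square (30″×15″, digits 0–9): 0.02707/0.00833333 → 3, 0.00086/0.00416667 → 0; chars 30.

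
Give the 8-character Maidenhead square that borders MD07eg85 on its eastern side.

MD07eg95

Longitude extended square 8; +1 → 9.
The latitude characters are unchanged.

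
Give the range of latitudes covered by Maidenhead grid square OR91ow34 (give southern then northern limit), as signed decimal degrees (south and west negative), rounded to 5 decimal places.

81.93333, 81.93750

Field O=14, R=17: +14·20° lon, +17·10° lat → SW at lon 100°, lat 80°.
Square 9, 1: +9·2° lon, +1·1° lat → SW at lon 118°, lat 81°.
Subsquare o=14, w=22: +14·0.0833333° lon, +22·0.0416667° lat → SW at lon 119.167°, lat 81.9167°.
Extended square 3, 4: +3·0.00833333° lon, +4·0.00416667° lat → SW at lon 119.192°, lat 81.9333°.
Cell spans 0.00833333° lon × 0.00416667° lat.
south 81.93333, north 81.93750.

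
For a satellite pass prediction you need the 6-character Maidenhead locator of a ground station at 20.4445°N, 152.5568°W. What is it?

BL30rk

Shift to the Maidenhead origin (180°W, 90°S): lon 27.4432, lat 110.4445.
Field: 27.4432/20 → 1 → B, 110.4445/10 → 11 → L; chars BL.
Square: 7.4432/2 → 3, 0.4445/1 → 0; chars 30.
Subsquare: 1.4432/0.0833333 → 17 → r, 0.4445/0.0416667 → 10 → k; chars rk.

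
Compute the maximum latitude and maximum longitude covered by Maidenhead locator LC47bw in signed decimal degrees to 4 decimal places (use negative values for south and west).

-62.0417, 48.1667

Field L=11, C=2: +11·20° lon, +2·10° lat → SW at lon 40°, lat -70°.
Square 4, 7: +4·2° lon, +7·1° lat → SW at lon 48°, lat -63°.
Subsquare b=1, w=22: +1·0.0833333° lon, +22·0.0416667° lat → SW at lon 48.0833°, lat -62.0833°.
Cell spans 0.0833333° lon × 0.0416667° lat. NE corner is SW corner plus one full cell.
latitude -62.0417, longitude 48.1667.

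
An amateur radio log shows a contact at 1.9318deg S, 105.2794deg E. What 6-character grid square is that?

OI28pb

Shift to the Maidenhead origin (180°W, 90°S): lon 285.2794, lat 88.0682.
Field: 285.2794/20 → 14 → O, 88.0682/10 → 8 → I; chars OI.
Square: 5.2794/2 → 2, 8.0682/1 → 8; chars 28.
Subsquare: 1.2794/0.0833333 → 15 → p, 0.0682/0.0416667 → 1 → b; chars pb.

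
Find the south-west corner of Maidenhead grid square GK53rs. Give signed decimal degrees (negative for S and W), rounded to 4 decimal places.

Field G=6, K=10: +6·20° lon, +10·10° lat → SW at lon -60°, lat 10°.
Square 5, 3: +5·2° lon, +3·1° lat → SW at lon -50°, lat 13°.
Subsquare r=17, s=18: +17·0.0833333° lon, +18·0.0416667° lat → SW at lon -48.5833°, lat 13.75°.
latitude 13.7500, longitude -48.5833.

13.7500, -48.5833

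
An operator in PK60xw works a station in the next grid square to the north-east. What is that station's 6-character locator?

PK70ax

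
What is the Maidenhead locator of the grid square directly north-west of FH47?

FH38

Longitude square 4; −1 → 3.
Latitude square 7; +1 → 8.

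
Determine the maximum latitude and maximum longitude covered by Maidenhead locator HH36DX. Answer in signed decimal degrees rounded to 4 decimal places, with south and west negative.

-13.0000, -33.6667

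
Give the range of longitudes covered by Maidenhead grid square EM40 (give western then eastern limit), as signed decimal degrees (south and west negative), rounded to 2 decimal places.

Field E=4, M=12: +4·20° lon, +12·10° lat → SW at lon -100°, lat 30°.
Square 4, 0: +4·2° lon, +0·1° lat → SW at lon -92°, lat 30°.
Cell spans 2° lon × 1° lat.
west -92.00, east -90.00.

-92.00, -90.00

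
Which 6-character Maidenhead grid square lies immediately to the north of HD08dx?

HD09da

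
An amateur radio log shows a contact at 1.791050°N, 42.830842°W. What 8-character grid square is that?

GJ81os09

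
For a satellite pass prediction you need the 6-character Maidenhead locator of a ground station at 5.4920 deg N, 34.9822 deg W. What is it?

Shift to the Maidenhead origin (180°W, 90°S): lon 145.0178, lat 95.4920.
Field: lon ⌊145.0178/20⌋ = 7 → H; lat ⌊95.4920/10⌋ = 9 → J.
Square: lon ⌊5.0178/2⌋ = 2; lat ⌊5.4920/1⌋ = 5.
Subsquare: lon ⌊1.0178/0.0833333⌋ = 12 → m; lat ⌊0.4920/0.0416667⌋ = 11 → l.

HJ25ml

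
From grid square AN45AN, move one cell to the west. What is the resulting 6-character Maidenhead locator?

Longitude subsquare a = 0; −1 → -1, wraps to 23 = x, carry into square.
Longitude square 4; −1 → 3.
The latitude characters are unchanged.

AN35xn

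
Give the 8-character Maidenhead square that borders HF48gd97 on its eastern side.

HF48hd07

Longitude extended square 9; +1 → 10, wraps to 0, carry into subsquare.
Longitude subsquare g = 6; +1 → 7 = h.
The latitude characters are unchanged.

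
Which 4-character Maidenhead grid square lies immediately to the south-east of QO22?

QO31

Longitude square 2; +1 → 3.
Latitude square 2; −1 → 1.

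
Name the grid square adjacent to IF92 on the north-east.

JF03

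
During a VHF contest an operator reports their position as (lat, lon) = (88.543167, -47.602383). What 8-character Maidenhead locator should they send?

Shift to the Maidenhead origin (180°W, 90°S): lon 132.39762, lat 178.54317.
Field: lon ⌊132.39762/20⌋ = 6 → G; lat ⌊178.54317/10⌋ = 17 → R.
Square: lon ⌊12.39762/2⌋ = 6; lat ⌊8.54317/1⌋ = 8.
Subsquare: lon ⌊0.39762/0.0833333⌋ = 4 → e; lat ⌊0.54317/0.0416667⌋ = 13 → n.
Extended square: lon ⌊0.06428/0.00833333⌋ = 7; lat ⌊0.00150/0.00416667⌋ = 0.

GR68en70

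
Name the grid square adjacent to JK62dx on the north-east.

JK63ea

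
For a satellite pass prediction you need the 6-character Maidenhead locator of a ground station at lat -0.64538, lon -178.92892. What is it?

AI09mi

Add 180° to longitude and 90° to latitude: 1.0711, 89.3546.
Field: lon ⌊1.0711/20⌋ = 0 → A; lat ⌊89.3546/10⌋ = 8 → I.
Square: lon ⌊1.0711/2⌋ = 0; lat ⌊9.3546/1⌋ = 9.
Subsquare: lon ⌊1.0711/0.0833333⌋ = 12 → m; lat ⌊0.3546/0.0416667⌋ = 8 → i.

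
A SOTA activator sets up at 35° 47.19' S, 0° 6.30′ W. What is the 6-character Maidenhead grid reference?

Add 180° to longitude and 90° to latitude: 179.8950, 54.2135.
Field: 179.8950/20 → 8 → I, 54.2135/10 → 5 → F; chars IF.
Square: 19.8950/2 → 9, 4.2135/1 → 4; chars 94.
Subsquare: 1.8950/0.0833333 → 22 → w, 0.2135/0.0416667 → 5 → f; chars wf.

IF94wf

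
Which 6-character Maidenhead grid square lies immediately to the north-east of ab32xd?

AB42ae

Longitude subsquare x = 23; +1 → 24, wraps to 0 = a, carry into square.
Longitude square 3; +1 → 4.
Latitude subsquare d = 3; +1 → 4 = e.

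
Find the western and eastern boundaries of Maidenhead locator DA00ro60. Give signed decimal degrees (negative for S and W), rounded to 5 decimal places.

Field D=3, A=0: +3·20° lon, +0·10° lat → SW at lon -120°, lat -90°.
Square 0, 0: +0·2° lon, +0·1° lat → SW at lon -120°, lat -90°.
Subsquare r=17, o=14: +17·0.0833333° lon, +14·0.0416667° lat → SW at lon -118.583°, lat -89.4167°.
Extended square 6, 0: +6·0.00833333° lon, +0·0.00416667° lat → SW at lon -118.533°, lat -89.4167°.
Cell spans 0.00833333° lon × 0.00416667° lat.
west -118.53333, east -118.52500.

-118.53333, -118.52500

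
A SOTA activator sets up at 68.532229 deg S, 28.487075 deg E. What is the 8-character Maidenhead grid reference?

Add 180° to longitude and 90° to latitude: 208.48708, 21.46777.
Field: 208.48708/20 → 10 → K, 21.46777/10 → 2 → C; chars KC.
Square: 8.48708/2 → 4, 1.46777/1 → 1; chars 41.
Subsquare: 0.48708/0.0833333 → 5 → f, 0.46777/0.0416667 → 11 → l; chars fl.
Extended square: 0.07041/0.00833333 → 8, 0.00944/0.00416667 → 2; chars 82.

KC41fl82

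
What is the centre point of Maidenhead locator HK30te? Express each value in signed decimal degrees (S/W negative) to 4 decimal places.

Field H=7, K=10: +7·20° lon, +10·10° lat → SW at lon -40°, lat 10°.
Square 3, 0: +3·2° lon, +0·1° lat → SW at lon -34°, lat 10°.
Subsquare t=19, e=4: +19·0.0833333° lon, +4·0.0416667° lat → SW at lon -32.4167°, lat 10.1667°.
Cell spans 0.0833333° lon × 0.0416667° lat. Centre is SW corner plus half of each.
latitude 10.1875, longitude -32.3750.

10.1875, -32.3750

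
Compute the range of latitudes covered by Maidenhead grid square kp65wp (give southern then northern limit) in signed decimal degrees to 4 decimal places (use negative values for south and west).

65.6250, 65.6667

Field K=10, P=15: +10·20° lon, +15·10° lat → SW at lon 20°, lat 60°.
Square 6, 5: +6·2° lon, +5·1° lat → SW at lon 32°, lat 65°.
Subsquare w=22, p=15: +22·0.0833333° lon, +15·0.0416667° lat → SW at lon 33.8333°, lat 65.625°.
Cell spans 0.0833333° lon × 0.0416667° lat.
south 65.6250, north 65.6667.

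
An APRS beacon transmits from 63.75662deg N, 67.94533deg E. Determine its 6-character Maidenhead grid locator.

Add 180° to longitude and 90° to latitude: 247.9453, 153.7566.
Field: lon ⌊247.9453/20⌋ = 12 → M; lat ⌊153.7566/10⌋ = 15 → P.
Square: lon ⌊7.9453/2⌋ = 3; lat ⌊3.7566/1⌋ = 3.
Subsquare: lon ⌊1.9453/0.0833333⌋ = 23 → x; lat ⌊0.7566/0.0416667⌋ = 18 → s.

MP33xs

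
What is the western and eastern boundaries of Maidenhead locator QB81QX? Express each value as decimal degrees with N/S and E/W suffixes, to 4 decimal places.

Field Q=16, B=1: +16·20° lon, +1·10° lat → SW at lon 140°, lat -80°.
Square 8, 1: +8·2° lon, +1·1° lat → SW at lon 156°, lat -79°.
Subsquare q=16, x=23: +16·0.0833333° lon, +23·0.0416667° lat → SW at lon 157.333°, lat -78.0417°.
Cell spans 0.0833333° lon × 0.0416667° lat.
west 157.3333° E, east 157.4167° E.

157.3333° E, 157.4167° E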